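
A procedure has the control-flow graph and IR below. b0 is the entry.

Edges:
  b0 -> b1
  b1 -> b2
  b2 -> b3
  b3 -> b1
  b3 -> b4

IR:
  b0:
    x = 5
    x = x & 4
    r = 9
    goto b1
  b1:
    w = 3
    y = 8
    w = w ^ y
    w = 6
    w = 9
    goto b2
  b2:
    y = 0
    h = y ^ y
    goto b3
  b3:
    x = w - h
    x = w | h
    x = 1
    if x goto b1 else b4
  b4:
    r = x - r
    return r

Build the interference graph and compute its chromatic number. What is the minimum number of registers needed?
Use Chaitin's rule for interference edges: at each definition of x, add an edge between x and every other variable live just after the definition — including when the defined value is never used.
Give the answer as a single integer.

Answer: 4

Derivation:
def/use:
  b0: def={r,x} ue=∅
  b1: def={w,y} ue=∅
  b2: def={h,y} ue=∅
  b3: def={x} ue={h,w}
  b4: def={r} ue={r,x}

Liveness:
  b0 li=∅ lo={r}
  b1 li={r} lo={r,w}
  b2 li={r,w} lo={h,r,w}
  b3 li={h,r,w} lo={r,x}
  b4 li={r,x} lo=∅

Conflict graph:
  h↔{r,w,x}
  r↔{h,w,x,y}
  w↔{h,r,x,y}
  x↔{h,r,w}
  y↔{r,w}

Registers:
  lower bound: {h,r,w,x} mutually conflict ⇒ χ ≥ 4
  4-colouring: c0={r}  c1={w}  c2={h,y}  c3={x}
  χ = 4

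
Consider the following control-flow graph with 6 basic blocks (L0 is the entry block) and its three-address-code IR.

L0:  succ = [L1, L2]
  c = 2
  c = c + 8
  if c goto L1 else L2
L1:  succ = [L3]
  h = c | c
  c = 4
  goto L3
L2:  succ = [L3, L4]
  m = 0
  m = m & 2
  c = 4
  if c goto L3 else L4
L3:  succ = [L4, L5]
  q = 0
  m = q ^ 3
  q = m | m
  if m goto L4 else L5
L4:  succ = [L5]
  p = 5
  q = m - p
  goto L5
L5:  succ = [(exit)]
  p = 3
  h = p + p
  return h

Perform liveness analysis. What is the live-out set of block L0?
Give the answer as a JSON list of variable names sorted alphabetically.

Answer: ["c"]

Analysis:
Per-block:
  L0 def {c} use ∅
  L1 def {c,h} use {c}
  L2 def {c,m} use ∅
  L3 def {m,q} use ∅
  L4 def {p,q} use {m}
  L5 def {h,p} use ∅

Backward fixpoint:
  L0: in=∅ out={c}
  L1: in={c} out=∅
  L2: in=∅ out={m}
  L3: in=∅ out={m}
  L4: in={m} out=∅
  L5: in=∅ out=∅

live-out(L0) = ["c"]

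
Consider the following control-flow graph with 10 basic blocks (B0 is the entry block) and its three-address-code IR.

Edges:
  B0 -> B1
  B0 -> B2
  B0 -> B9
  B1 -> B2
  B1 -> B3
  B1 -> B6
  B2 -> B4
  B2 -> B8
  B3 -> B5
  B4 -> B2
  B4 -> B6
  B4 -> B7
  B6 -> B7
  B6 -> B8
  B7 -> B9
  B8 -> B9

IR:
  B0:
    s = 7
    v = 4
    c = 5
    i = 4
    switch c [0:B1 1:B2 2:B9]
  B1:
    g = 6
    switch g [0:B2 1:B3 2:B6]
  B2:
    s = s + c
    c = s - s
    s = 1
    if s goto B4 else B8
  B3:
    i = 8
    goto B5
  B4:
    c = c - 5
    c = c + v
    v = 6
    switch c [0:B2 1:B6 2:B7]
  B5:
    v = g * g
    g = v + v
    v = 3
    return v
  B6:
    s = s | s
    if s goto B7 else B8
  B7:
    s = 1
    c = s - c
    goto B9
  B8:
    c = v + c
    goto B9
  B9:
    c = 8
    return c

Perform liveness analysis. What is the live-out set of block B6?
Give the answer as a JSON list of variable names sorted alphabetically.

Answer: ["c", "v"]

Derivation:
def/use:
  B0: {c,i,s,v} / ∅
  B1: {g} / ∅
  B2: {c,s} / {c,s}
  B3: {i} / ∅
  B4: {c,v} / {c,v}
  B5: {g,v} / {g}
  B6: {s} / {s}
  B7: {c,s} / {c}
  B8: {c} / {c,v}
  B9: {c} / ∅

Live sets:
  B0: in=∅ out={c,s,v}
  B1: in={c,s,v} out={c,g,s,v}
  B2: in={c,s,v} out={c,s,v}
  B3: in={g} out={g}
  B4: in={c,s,v} out={c,s,v}
  B5: in={g} out=∅
  B6: in={c,s,v} out={c,v}
  B7: in={c} out=∅
  B8: in={c,v} out=∅
  B9: in=∅ out=∅

live-out(B6) = ["c", "v"]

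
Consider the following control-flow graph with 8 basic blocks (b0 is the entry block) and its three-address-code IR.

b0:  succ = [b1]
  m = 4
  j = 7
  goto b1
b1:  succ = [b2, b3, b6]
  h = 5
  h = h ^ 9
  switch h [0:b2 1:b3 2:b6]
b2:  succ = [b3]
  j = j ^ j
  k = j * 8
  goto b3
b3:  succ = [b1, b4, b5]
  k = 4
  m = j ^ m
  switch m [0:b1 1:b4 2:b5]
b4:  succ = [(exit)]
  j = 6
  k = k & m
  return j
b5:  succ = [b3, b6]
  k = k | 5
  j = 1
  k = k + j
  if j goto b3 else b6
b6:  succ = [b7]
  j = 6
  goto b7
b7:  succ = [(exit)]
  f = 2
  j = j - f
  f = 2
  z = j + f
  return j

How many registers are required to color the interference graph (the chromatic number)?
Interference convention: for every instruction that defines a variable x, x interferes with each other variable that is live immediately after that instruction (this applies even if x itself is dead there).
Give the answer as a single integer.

Answer: 3

Derivation:
def/use:
  b0 def {j,m} use ∅
  b1 def {h} use ∅
  b2 def {j,k} use {j}
  b3 def {k,m} use {j,m}
  b4 def {j,k} use {k,m}
  b5 def {j,k} use {k}
  b6 def {j} use ∅
  b7 def {f,j,z} use {j}

Backward fixpoint:
  b0 li=∅ lo={j,m}
  b1 li={j,m} lo={j,m}
  b2 li={j,m} lo={j,m}
  b3 li={j,m} lo={j,k,m}
  b4 li={k,m} lo=∅
  b5 li={k,m} lo={j,m}
  b6 li=∅ lo={j}
  b7 li={j} lo=∅

Conflict graph:
  f↔{j}
  h↔{j,m}
  j↔{f,h,k,m,z}
  k↔{j,m}
  m↔{h,j,k}
  z↔{j}

Chromatic number:
  lower bound: {h,j,m} mutually conflict ⇒ χ ≥ 3
  assign f→R1 h→R2 j→R0 k→R2 m→R1 z→R1 — no edge inside a register ⇒ χ ≤ 3
  χ = 3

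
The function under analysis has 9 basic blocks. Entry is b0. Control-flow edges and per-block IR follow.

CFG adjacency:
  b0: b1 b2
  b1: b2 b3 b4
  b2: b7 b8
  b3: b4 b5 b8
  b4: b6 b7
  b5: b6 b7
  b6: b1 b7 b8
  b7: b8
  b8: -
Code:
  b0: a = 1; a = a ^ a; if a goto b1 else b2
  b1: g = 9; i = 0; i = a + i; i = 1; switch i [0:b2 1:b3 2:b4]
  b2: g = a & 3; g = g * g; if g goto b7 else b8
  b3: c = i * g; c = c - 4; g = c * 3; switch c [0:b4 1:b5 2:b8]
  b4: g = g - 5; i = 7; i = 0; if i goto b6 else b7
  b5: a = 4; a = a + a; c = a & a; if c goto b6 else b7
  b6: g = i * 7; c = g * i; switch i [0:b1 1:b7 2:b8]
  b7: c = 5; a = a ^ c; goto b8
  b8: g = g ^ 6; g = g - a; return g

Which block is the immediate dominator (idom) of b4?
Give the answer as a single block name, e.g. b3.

Answer: b1

Derivation:
idom tree: b1←b0 b2←b0 b3←b1 b4←b1 b5←b3 b6←b1 b7←b0 b8←b0
Dom∩ at merges:
  b1: preds {b0,b6}: {b0} ∩ {b0,b1,b6} = {b0}; idom=b0
  b2: preds {b0,b1}: {b0} ∩ {b0,b1} = {b0}; idom=b0
  b4: preds {b1,b3}: {b0,b1} ∩ {b0,b1,b3} = {b0,b1}; idom=b1
  b6: preds {b4,b5}: {b0,b1,b4} ∩ {b0,b1,b3,b5} = {b0,b1}; idom=b1
  b7: preds {b2,b4,b5,b6}: {b0,b2} ∩ {b0,b1,b4} ∩ {b0,b1,b3,b5} ∩ {b0,b1,b6} = {b0}; idom=b0
  b8: preds {b2,b3,b6,b7}: {b0,b2} ∩ {b0,b1,b3} ∩ {b0,b1,b6} ∩ {b0,b7} = {b0}; idom=b0

idom(b4) = b1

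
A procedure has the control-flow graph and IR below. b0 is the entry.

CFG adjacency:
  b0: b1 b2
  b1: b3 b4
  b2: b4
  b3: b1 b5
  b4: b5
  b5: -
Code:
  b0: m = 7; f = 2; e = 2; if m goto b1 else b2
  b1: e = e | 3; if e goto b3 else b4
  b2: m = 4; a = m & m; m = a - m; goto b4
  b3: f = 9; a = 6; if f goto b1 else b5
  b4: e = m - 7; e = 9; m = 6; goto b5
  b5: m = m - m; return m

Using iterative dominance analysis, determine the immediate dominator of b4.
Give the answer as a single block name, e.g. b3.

idom tree: b1←b0 b2←b0 b3←b1 b4←b0 b5←b0
Dom∩ at merges:
  b1: preds {b0,b3}: {b0} ∩ {b0,b1,b3} = {b0}; idom=b0
  b4: preds {b1,b2}: {b0,b1} ∩ {b0,b2} = {b0}; idom=b0
  b5: preds {b3,b4}: {b0,b1,b3} ∩ {b0,b4} = {b0}; idom=b0

idom(b4) = b0

Answer: b0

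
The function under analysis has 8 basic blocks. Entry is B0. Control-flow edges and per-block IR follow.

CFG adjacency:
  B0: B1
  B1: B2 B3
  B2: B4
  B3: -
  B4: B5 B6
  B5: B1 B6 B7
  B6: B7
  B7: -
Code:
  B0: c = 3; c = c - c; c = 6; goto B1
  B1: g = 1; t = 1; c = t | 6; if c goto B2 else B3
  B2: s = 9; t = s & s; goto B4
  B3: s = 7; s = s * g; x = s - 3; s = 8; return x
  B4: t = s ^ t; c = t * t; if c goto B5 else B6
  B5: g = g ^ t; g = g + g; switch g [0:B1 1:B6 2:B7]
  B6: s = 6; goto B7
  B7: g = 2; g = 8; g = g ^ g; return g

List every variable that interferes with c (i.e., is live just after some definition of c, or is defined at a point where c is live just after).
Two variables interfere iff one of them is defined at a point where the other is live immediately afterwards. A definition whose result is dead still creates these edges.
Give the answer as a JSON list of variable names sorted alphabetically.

Block summaries:
  B0: def={c} ue=∅
  B1: def={c,g,t} ue=∅
  B2: def={s,t} ue=∅
  B3: def={s,x} ue={g}
  B4: def={c,t} ue={s,t}
  B5: def={g} ue={g,t}
  B6: def={s} ue=∅
  B7: def={g} ue=∅

Backward fixpoint:
  live B0: ∅→∅
  live B1: ∅→{g}
  live B2: {g}→{g,s,t}
  live B3: {g}→∅
  live B4: {g,s,t}→{g,t}
  live B5: {g,t}→∅
  live B6: ∅→∅
  live B7: ∅→∅

Interference:
  c: {g,t}
  g: {c,s,t}
  s: {g,t,x}
  t: {c,g,s}
  x: {s}

N(c) = ["g", "t"]

Answer: ["g", "t"]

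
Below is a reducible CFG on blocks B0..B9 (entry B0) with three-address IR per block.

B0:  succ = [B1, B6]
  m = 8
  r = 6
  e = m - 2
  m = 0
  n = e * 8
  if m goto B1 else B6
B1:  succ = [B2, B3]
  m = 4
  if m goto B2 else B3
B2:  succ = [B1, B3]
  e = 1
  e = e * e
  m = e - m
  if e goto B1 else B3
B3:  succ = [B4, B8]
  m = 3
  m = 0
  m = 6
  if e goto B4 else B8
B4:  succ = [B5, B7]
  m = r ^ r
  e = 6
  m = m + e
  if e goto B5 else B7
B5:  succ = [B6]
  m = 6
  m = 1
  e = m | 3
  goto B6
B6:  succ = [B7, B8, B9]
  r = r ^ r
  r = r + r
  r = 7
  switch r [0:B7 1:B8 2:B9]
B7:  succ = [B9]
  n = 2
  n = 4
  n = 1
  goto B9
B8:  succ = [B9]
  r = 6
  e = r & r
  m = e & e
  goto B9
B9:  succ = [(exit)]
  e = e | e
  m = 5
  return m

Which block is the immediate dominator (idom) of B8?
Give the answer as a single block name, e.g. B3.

Answer: B0

Working:
idom tree: B1←B0 B2←B1 B3←B1 B4←B3 B5←B4 B6←B0 B7←B0 B8←B0 B9←B0
Dom∩ at merges:
  B1: preds {B0,B2}: {B0} ∩ {B0,B1,B2} = {B0}; idom=B0
  B3: preds {B1,B2}: {B0,B1} ∩ {B0,B1,B2} = {B0,B1}; idom=B1
  B6: preds {B0,B5}: {B0} ∩ {B0,B1,B3,B4,B5} = {B0}; idom=B0
  B7: preds {B4,B6}: {B0,B1,B3,B4} ∩ {B0,B6} = {B0}; idom=B0
  B8: preds {B3,B6}: {B0,B1,B3} ∩ {B0,B6} = {B0}; idom=B0
  B9: preds {B6,B7,B8}: {B0,B6} ∩ {B0,B7} ∩ {B0,B8} = {B0}; idom=B0

idom(B8) = B0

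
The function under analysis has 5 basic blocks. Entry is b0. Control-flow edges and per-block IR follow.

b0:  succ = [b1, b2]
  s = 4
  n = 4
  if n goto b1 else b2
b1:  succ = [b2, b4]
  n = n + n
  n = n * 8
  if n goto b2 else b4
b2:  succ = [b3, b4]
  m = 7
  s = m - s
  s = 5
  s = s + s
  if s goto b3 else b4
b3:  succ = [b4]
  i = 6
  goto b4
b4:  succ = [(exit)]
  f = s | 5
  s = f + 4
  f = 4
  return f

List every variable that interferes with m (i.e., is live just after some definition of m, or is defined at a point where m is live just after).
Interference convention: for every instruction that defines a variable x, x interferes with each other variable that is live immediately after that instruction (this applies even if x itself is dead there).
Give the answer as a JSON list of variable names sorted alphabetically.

Answer: ["s"]

Derivation:
Per-block:
  b0: def={n,s} ue=∅
  b1: def={n} ue={n}
  b2: def={m,s} ue={s}
  b3: def={i} ue=∅
  b4: def={f,s} ue={s}

Backward fixpoint:
  live b0: ∅→{n,s}
  live b1: {n,s}→{s}
  live b2: {s}→{s}
  live b3: {s}→{s}
  live b4: {s}→∅

Conflict graph:
  f — ∅
  i — {s}
  m — {s}
  n — {s}
  s — {i,m,n}

N(m) = ["s"]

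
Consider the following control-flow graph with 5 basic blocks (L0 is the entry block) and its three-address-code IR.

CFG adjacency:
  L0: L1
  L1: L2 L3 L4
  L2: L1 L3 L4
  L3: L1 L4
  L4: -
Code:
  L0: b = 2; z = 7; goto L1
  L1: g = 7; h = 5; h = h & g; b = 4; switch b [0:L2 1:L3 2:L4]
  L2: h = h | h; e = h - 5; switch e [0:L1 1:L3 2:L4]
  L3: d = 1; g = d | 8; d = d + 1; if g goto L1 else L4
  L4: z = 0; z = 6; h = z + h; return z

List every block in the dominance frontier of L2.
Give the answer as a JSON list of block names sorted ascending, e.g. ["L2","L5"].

Answer: ["L1", "L3", "L4"]

Working:
idom tree: L1←L0 L2←L1 L3←L1 L4←L1
Dom∩ at merges:
  L1: preds {L0,L2,L3}: {L0} ∩ {L0,L1,L2} ∩ {L0,L1,L3} = {L0}; idom=L0
  L3: preds {L1,L2}: {L0,L1} ∩ {L0,L1,L2} = {L0,L1}; idom=L1
  L4: preds {L1,L2,L3}: {L0,L1} ∩ {L0,L1,L2} ∩ {L0,L1,L3} = {L0,L1}; idom=L1

Frontier:
  L1←L0: walk · to L0
  L1←L2: walk L2→L1 to L0
  L1←L3: walk L3→L1 to L0
  L3←L1: walk · to L1
  L3←L2: walk L2 to L1
  L4←L1: walk · to L1
  L4←L2: walk L2 to L1
  L4←L3: walk L3 to L1
  DF(L0)=∅
  DF(L1)={L1}
  DF(L2)={L1,L3,L4}
  DF(L3)={L1,L4}
  DF(L4)=∅

DF(L2) = ["L1", "L3", "L4"]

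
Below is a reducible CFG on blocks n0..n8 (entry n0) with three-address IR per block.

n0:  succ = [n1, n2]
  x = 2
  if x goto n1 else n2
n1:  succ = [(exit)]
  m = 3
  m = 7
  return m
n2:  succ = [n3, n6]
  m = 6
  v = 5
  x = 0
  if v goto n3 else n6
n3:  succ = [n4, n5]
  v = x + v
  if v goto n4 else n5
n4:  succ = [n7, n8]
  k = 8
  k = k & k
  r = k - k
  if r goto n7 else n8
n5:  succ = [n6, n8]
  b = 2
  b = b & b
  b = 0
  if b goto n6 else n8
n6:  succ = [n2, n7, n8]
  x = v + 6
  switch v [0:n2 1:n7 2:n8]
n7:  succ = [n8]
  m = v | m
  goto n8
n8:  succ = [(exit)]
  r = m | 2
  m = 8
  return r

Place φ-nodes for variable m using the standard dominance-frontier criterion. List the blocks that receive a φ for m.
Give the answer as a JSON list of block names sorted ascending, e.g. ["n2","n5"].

idom tree: n1←n0 n2←n0 n3←n2 n4←n3 n5←n3 n6←n2 n7←n2 n8←n2
Join-block Dom:
  n2: preds {n0,n6}: {n0} ∩ {n0,n2,n6} = {n0}; idom=n0
  n6: preds {n2,n5}: {n0,n2} ∩ {n0,n2,n3,n5} = {n0,n2}; idom=n2
  n7: preds {n4,n6}: {n0,n2,n3,n4} ∩ {n0,n2,n6} = {n0,n2}; idom=n2
  n8: preds {n4,n5,n6,n7}: {n0,n2,n3,n4} ∩ {n0,n2,n3,n5} ∩ {n0,n2,n6} ∩ {n0,n2,n7} = {n0,n2}; idom=n2

DF walk-up:
  join n2 pred n0: · stop@n0
  join n2 pred n6: n6→n2 stop@n0
  join n6 pred n2: · stop@n2
  join n6 pred n5: n5→n3 stop@n2
  join n7 pred n4: n4→n3 stop@n2
  join n7 pred n6: n6 stop@n2
  join n8 pred n4: n4→n3 stop@n2
  join n8 pred n5: n5→n3 stop@n2
  join n8 pred n6: n6 stop@n2
  join n8 pred n7: n7 stop@n2
  DF(n0)=∅
  DF(n1)=∅
  DF(n2)={n2}
  DF(n3)={n6,n7,n8}
  DF(n4)={n7,n8}
  DF(n5)={n6,n8}
  DF(n6)={n2,n7,n8}
  DF(n7)={n8}
  DF(n8)=∅

φ for m: defs {n1,n2,n7,n8}
  DF⁺ = {n2,n8}

Answer: ["n2", "n8"]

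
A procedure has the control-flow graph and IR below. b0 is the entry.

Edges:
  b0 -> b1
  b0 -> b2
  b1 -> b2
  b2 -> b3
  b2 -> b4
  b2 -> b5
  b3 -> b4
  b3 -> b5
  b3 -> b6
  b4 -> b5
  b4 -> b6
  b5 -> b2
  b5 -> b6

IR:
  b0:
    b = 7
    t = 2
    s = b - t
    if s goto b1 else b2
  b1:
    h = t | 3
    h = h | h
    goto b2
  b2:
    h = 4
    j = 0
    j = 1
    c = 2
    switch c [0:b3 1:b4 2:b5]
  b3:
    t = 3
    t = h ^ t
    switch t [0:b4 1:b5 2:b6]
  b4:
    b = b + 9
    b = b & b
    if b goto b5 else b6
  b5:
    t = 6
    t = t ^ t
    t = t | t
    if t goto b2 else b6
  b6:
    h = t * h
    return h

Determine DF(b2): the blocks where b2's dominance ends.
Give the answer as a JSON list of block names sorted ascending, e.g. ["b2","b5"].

idom tree: b1←b0 b2←b0 b3←b2 b4←b2 b5←b2 b6←b2
Join-block Dom:
  b2: preds {b0,b1,b5}: {b0} ∩ {b0,b1} ∩ {b0,b2,b5} = {b0}; idom=b0
  b4: preds {b2,b3}: {b0,b2} ∩ {b0,b2,b3} = {b0,b2}; idom=b2
  b5: preds {b2,b3,b4}: {b0,b2} ∩ {b0,b2,b3} ∩ {b0,b2,b4} = {b0,b2}; idom=b2
  b6: preds {b3,b4,b5}: {b0,b2,b3} ∩ {b0,b2,b4} ∩ {b0,b2,b5} = {b0,b2}; idom=b2

DF walk-up:
  b2←b0: walk · to b0
  b2←b1: walk b1 to b0
  b2←b5: walk b5→b2 to b0
  b4←b2: walk · to b2
  b4←b3: walk b3 to b2
  b5←b2: walk · to b2
  b5←b3: walk b3 to b2
  b5←b4: walk b4 to b2
  b6←b3: walk b3 to b2
  b6←b4: walk b4 to b2
  b6←b5: walk b5 to b2
  DF(b0)=∅
  DF(b1)={b2}
  DF(b2)={b2}
  DF(b3)={b4,b5,b6}
  DF(b4)={b5,b6}
  DF(b5)={b2,b6}
  DF(b6)=∅

DF(b2) = ["b2"]

Answer: ["b2"]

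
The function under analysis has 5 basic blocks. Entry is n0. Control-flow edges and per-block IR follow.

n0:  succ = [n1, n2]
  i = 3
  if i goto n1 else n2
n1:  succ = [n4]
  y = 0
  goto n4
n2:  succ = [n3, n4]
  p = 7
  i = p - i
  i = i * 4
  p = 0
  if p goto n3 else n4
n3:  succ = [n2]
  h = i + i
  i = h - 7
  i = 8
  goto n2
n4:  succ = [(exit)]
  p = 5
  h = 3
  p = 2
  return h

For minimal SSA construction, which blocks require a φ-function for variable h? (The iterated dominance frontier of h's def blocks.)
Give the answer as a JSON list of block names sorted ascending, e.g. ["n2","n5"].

idom tree: n1←n0 n2←n0 n3←n2 n4←n0
Dom∩ at merges:
  n2: preds {n0,n3}: {n0} ∩ {n0,n2,n3} = {n0}; idom=n0
  n4: preds {n1,n2}: {n0,n1} ∩ {n0,n2} = {n0}; idom=n0

DF derivation:
  n2←n0: walk · to n0
  n2←n3: walk n3→n2 to n0
  n4←n1: walk n1 to n0
  n4←n2: walk n2 to n0
  DF(n0)=∅
  DF(n1)={n4}
  DF(n2)={n2,n4}
  DF(n3)={n2}
  DF(n4)=∅

φ for h: defs {n3,n4}
  DF⁺ = {n2,n4}

Answer: ["n2", "n4"]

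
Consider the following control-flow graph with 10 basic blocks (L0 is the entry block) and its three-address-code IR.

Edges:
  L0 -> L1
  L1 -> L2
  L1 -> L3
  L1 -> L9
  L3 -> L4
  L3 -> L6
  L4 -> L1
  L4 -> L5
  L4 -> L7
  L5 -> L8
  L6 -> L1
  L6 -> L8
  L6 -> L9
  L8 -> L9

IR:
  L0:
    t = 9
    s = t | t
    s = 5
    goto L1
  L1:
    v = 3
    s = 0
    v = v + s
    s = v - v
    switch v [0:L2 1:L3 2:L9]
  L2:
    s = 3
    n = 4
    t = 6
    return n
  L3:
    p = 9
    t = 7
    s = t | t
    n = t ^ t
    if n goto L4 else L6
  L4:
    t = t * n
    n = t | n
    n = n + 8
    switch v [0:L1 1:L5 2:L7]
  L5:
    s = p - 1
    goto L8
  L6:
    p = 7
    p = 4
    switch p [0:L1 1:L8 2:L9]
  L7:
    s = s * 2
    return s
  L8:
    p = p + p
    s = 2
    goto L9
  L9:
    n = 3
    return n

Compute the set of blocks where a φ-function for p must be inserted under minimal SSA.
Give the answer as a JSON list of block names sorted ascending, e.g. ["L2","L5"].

Answer: ["L1", "L8", "L9"]

Derivation:
idom tree: L1←L0 L2←L1 L3←L1 L4←L3 L5←L4 L6←L3 L7←L4 L8←L3 L9←L1
Dom at joins:
  L1: preds {L0,L4,L6}: {L0} ∩ {L0,L1,L3,L4} ∩ {L0,L1,L3,L6} = {L0}; idom=L0
  L8: preds {L5,L6}: {L0,L1,L3,L4,L5} ∩ {L0,L1,L3,L6} = {L0,L1,L3}; idom=L3
  L9: preds {L1,L6,L8}: {L0,L1} ∩ {L0,L1,L3,L6} ∩ {L0,L1,L3,L8} = {L0,L1}; idom=L1

Frontier:
  join L1 pred L0: · stop@L0
  join L1 pred L4: L4→L3→L1 stop@L0
  join L1 pred L6: L6→L3→L1 stop@L0
  join L8 pred L5: L5→L4 stop@L3
  join L8 pred L6: L6 stop@L3
  join L9 pred L1: · stop@L1
  join L9 pred L6: L6→L3 stop@L1
  join L9 pred L8: L8→L3 stop@L1
  L0: DF=∅
  L1: DF={L1}
  L2: DF=∅
  L3: DF={L1,L9}
  L4: DF={L1,L8}
  L5: DF={L8}
  L6: DF={L1,L8,L9}
  L7: DF=∅
  L8: DF={L9}
  L9: DF=∅

φ for p: defs {L3,L6,L8}
  DF⁺ = {L1,L8,L9}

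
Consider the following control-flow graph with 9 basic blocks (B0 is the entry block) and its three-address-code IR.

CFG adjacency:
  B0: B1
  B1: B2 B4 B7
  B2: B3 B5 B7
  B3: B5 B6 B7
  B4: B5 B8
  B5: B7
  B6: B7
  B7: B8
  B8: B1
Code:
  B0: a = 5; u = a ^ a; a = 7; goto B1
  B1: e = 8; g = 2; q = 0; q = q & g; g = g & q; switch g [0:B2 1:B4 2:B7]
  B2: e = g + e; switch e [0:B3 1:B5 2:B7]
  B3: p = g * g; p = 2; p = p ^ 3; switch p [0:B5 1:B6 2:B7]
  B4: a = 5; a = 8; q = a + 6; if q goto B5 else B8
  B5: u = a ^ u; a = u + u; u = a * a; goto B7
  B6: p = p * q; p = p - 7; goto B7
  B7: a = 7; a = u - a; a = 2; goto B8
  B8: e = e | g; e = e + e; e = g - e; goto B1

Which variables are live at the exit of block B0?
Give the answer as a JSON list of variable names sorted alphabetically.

Answer: ["a", "u"]

Derivation:
def/use:
  B0: def={a,u} ue=∅
  B1: def={e,g,q} ue=∅
  B2: def={e} ue={e,g}
  B3: def={p} ue={g}
  B4: def={a,q} ue=∅
  B5: def={a,u} ue={a,u}
  B6: def={p} ue={p,q}
  B7: def={a} ue={u}
  B8: def={e} ue={e,g}

Live sets:
  live B0: ∅→{a,u}
  live B1: {a,u}→{a,e,g,q,u}
  live B2: {a,e,g,q,u}→{a,e,g,q,u}
  live B3: {a,e,g,q,u}→{a,e,g,p,q,u}
  live B4: {e,g,u}→{a,e,g,u}
  live B5: {a,e,g,u}→{e,g,u}
  live B6: {e,g,p,q,u}→{e,g,u}
  live B7: {e,g,u}→{a,e,g,u}
  live B8: {a,e,g,u}→{a,u}

live-out(B0) = ["a", "u"]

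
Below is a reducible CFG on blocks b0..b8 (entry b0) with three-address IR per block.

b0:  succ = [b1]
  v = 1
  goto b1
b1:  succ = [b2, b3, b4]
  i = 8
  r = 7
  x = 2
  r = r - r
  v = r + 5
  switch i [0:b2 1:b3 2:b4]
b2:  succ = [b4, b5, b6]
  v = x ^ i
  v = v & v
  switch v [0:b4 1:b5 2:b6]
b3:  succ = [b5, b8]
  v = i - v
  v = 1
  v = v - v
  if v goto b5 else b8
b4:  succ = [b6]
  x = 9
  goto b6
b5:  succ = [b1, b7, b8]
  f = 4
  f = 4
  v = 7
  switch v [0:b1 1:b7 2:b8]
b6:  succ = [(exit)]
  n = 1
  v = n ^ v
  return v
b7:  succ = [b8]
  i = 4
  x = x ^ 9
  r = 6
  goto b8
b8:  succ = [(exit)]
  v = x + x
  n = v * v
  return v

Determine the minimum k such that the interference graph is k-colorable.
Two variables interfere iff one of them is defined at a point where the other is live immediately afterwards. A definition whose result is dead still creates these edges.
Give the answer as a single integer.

Per-block:
  b0: {v} / ∅
  b1: {i,r,v,x} / ∅
  b2: {v} / {i,x}
  b3: {v} / {i,v}
  b4: {x} / ∅
  b5: {f,v} / ∅
  b6: {n,v} / {v}
  b7: {i,r,x} / {x}
  b8: {n,v} / {x}

Backward fixpoint:
  b0 li=∅ lo=∅
  b1 li=∅ lo={i,v,x}
  b2 li={i,x} lo={v,x}
  b3 li={i,v,x} lo={x}
  b4 li={v} lo={v}
  b5 li={x} lo={x}
  b6 li={v} lo=∅
  b7 li={x} lo={x}
  b8 li={x} lo=∅

Interference:
  f: {x}
  i: {r,v,x}
  n: {v}
  r: {i,x}
  v: {i,n,x}
  x: {f,i,r,v}

Chromatic number:
  {i,r,x} pairwise interfere (3-clique) ⇒ χ ≥ 3
  3-colouring: r0={n,x}  r1={f,i}  r2={r,v}
  χ = 3

Answer: 3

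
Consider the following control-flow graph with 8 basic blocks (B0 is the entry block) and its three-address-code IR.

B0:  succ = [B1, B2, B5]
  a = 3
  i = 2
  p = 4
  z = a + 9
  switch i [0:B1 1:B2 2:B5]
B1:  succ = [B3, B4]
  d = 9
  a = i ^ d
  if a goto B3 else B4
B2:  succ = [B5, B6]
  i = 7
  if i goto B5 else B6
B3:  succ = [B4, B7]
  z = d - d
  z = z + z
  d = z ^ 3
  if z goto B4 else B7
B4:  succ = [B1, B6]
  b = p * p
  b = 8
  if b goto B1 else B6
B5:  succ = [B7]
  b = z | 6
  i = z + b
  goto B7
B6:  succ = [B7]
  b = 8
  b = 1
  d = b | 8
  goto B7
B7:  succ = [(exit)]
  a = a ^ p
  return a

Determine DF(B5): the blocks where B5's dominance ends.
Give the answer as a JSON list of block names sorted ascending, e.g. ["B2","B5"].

idom tree: B1←B0 B2←B0 B3←B1 B4←B1 B5←B0 B6←B0 B7←B0
Dom∩ at merges:
  B1: preds {B0,B4}: {B0} ∩ {B0,B1,B4} = {B0}; idom=B0
  B4: preds {B1,B3}: {B0,B1} ∩ {B0,B1,B3} = {B0,B1}; idom=B1
  B5: preds {B0,B2}: {B0} ∩ {B0,B2} = {B0}; idom=B0
  B6: preds {B2,B4}: {B0,B2} ∩ {B0,B1,B4} = {B0}; idom=B0
  B7: preds {B3,B5,B6}: {B0,B1,B3} ∩ {B0,B5} ∩ {B0,B6} = {B0}; idom=B0

Frontier:
  B1←B0: walk · to B0
  B1←B4: walk B4→B1 to B0
  B4←B1: walk · to B1
  B4←B3: walk B3 to B1
  B5←B0: walk · to B0
  B5←B2: walk B2 to B0
  B6←B2: walk B2 to B0
  B6←B4: walk B4→B1 to B0
  B7←B3: walk B3→B1 to B0
  B7←B5: walk B5 to B0
  B7←B6: walk B6 to B0
  B0 → ∅
  B1 → {B1,B6,B7}
  B2 → {B5,B6}
  B3 → {B4,B7}
  B4 → {B1,B6}
  B5 → {B7}
  B6 → {B7}
  B7 → ∅

DF(B5) = ["B7"]

Answer: ["B7"]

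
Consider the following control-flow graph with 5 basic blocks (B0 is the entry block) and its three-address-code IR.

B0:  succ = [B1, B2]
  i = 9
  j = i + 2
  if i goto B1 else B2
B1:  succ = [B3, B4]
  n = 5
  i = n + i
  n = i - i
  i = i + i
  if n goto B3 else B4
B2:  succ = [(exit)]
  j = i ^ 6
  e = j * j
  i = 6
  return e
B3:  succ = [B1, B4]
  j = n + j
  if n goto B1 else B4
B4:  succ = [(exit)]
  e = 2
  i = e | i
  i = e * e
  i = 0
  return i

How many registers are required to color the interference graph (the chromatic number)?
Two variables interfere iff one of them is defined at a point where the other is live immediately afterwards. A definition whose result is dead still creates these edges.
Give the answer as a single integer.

Answer: 3

Working:
def/use:
  B0 def {i,j} use ∅
  B1 def {i,n} use {i}
  B2 def {e,i,j} use {i}
  B3 def {j} use {j,n}
  B4 def {e,i} use {i}

Backward fixpoint:
  B0 li=∅ lo={i,j}
  B1 li={i,j} lo={i,j,n}
  B2 li={i} lo=∅
  B3 li={i,j,n} lo={i,j}
  B4 li={i} lo=∅

Conflict graph:
  e: {i}
  i: {e,j,n}
  j: {i,n}
  n: {i,j}

Colouring:
  {i,j,n} pairwise interfere (3-clique) ⇒ χ ≥ 3
  3-colouring: r0={i}  r1={e,j}  r2={n}
  χ = 3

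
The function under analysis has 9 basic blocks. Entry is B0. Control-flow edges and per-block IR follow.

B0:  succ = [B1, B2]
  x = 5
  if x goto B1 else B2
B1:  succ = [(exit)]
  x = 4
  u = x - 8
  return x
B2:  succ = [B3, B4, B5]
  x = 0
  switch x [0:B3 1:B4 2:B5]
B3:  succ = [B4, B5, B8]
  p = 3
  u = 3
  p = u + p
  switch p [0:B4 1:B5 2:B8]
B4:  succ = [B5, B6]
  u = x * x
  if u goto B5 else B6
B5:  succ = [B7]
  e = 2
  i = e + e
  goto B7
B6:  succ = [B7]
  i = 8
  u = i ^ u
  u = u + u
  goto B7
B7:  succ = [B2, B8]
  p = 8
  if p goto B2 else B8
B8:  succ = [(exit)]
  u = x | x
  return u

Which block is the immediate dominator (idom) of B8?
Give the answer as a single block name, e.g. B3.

idom tree: B1←B0 B2←B0 B3←B2 B4←B2 B5←B2 B6←B4 B7←B2 B8←B2
Dom∩ at merges:
  B2: preds {B0,B7}: {B0} ∩ {B0,B2,B7} = {B0}; idom=B0
  B4: preds {B2,B3}: {B0,B2} ∩ {B0,B2,B3} = {B0,B2}; idom=B2
  B5: preds {B2,B3,B4}: {B0,B2} ∩ {B0,B2,B3} ∩ {B0,B2,B4} = {B0,B2}; idom=B2
  B7: preds {B5,B6}: {B0,B2,B5} ∩ {B0,B2,B4,B6} = {B0,B2}; idom=B2
  B8: preds {B3,B7}: {B0,B2,B3} ∩ {B0,B2,B7} = {B0,B2}; idom=B2

idom(B8) = B2

Answer: B2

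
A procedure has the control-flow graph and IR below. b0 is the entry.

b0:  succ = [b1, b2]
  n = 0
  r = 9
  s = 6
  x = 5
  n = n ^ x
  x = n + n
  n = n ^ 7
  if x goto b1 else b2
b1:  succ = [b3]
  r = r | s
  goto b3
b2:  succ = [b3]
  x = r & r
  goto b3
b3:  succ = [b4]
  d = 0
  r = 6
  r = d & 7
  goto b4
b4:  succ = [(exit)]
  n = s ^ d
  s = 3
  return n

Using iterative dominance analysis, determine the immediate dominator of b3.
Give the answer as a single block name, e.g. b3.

Answer: b0

Derivation:
idom tree: b1←b0 b2←b0 b3←b0 b4←b3
Dom at joins:
  b3: preds {b1,b2}: {b0,b1} ∩ {b0,b2} = {b0}; idom=b0

idom(b3) = b0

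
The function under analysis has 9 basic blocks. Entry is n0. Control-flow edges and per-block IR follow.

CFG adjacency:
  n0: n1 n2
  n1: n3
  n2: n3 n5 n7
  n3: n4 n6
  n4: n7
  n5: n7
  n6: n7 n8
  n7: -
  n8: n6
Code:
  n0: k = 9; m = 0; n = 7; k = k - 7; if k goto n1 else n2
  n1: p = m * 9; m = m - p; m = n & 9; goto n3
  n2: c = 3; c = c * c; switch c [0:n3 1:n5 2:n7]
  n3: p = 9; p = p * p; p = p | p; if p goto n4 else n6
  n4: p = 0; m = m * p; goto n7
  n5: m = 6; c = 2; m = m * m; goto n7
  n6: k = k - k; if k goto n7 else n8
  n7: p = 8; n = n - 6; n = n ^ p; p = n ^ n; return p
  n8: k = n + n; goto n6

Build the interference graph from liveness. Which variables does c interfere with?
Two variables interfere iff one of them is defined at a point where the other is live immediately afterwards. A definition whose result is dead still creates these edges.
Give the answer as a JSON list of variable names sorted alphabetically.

Answer: ["k", "m", "n"]

Analysis:
def/use:
  n0 def {k,m,n} use ∅
  n1 def {m,p} use {m,n}
  n2 def {c} use ∅
  n3 def {p} use ∅
  n4 def {m,p} use {m}
  n5 def {c,m} use ∅
  n6 def {k} use {k}
  n7 def {n,p} use {n}
  n8 def {k} use {n}

Live sets:
  live n0: ∅→{k,m,n}
  live n1: {k,m,n}→{k,m,n}
  live n2: {k,m,n}→{k,m,n}
  live n3: {k,m,n}→{k,m,n}
  live n4: {m,n}→{n}
  live n5: {n}→{n}
  live n6: {k,n}→{n}
  live n7: {n}→∅
  live n8: {n}→{k,n}

Interfere edges:
  c — {k,m,n}
  k — {c,m,n,p}
  m — {c,k,n,p}
  n — {c,k,m,p}
  p — {k,m,n}

N(c) = ["k", "m", "n"]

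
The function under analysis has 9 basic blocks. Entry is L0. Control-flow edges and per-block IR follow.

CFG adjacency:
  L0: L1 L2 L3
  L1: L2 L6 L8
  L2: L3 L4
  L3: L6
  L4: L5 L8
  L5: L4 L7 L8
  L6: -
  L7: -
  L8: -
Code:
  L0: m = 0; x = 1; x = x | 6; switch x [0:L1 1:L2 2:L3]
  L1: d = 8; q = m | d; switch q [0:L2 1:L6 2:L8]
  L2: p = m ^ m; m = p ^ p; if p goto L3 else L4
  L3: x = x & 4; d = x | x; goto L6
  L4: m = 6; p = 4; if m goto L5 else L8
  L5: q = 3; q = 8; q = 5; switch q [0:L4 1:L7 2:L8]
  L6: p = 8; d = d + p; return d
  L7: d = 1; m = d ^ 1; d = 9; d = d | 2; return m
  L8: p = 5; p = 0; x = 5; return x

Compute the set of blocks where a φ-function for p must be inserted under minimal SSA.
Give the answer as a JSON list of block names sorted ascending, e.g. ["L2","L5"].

Answer: ["L3", "L4", "L6", "L8"]

Analysis:
idom tree: L1←L0 L2←L0 L3←L0 L4←L2 L5←L4 L6←L0 L7←L5 L8←L0
Join-block Dom:
  L2: preds {L0,L1}: {L0} ∩ {L0,L1} = {L0}; idom=L0
  L3: preds {L0,L2}: {L0} ∩ {L0,L2} = {L0}; idom=L0
  L4: preds {L2,L5}: {L0,L2} ∩ {L0,L2,L4,L5} = {L0,L2}; idom=L2
  L6: preds {L1,L3}: {L0,L1} ∩ {L0,L3} = {L0}; idom=L0
  L8: preds {L1,L4,L5}: {L0,L1} ∩ {L0,L2,L4} ∩ {L0,L2,L4,L5} = {L0}; idom=L0

Frontier:
  join L2 pred L0: · stop@L0
  join L2 pred L1: L1 stop@L0
  join L3 pred L0: · stop@L0
  join L3 pred L2: L2 stop@L0
  join L4 pred L2: · stop@L2
  join L4 pred L5: L5→L4 stop@L2
  join L6 pred L1: L1 stop@L0
  join L6 pred L3: L3 stop@L0
  join L8 pred L1: L1 stop@L0
  join L8 pred L4: L4→L2 stop@L0
  join L8 pred L5: L5→L4→L2 stop@L0
  DF(L0)=∅
  DF(L1)={L2,L6,L8}
  DF(L2)={L3,L8}
  DF(L3)={L6}
  DF(L4)={L4,L8}
  DF(L5)={L4,L8}
  DF(L6)=∅
  DF(L7)=∅
  DF(L8)=∅

φ for p: defs {L2,L4,L6,L8}
  DF⁺ = {L3,L4,L6,L8}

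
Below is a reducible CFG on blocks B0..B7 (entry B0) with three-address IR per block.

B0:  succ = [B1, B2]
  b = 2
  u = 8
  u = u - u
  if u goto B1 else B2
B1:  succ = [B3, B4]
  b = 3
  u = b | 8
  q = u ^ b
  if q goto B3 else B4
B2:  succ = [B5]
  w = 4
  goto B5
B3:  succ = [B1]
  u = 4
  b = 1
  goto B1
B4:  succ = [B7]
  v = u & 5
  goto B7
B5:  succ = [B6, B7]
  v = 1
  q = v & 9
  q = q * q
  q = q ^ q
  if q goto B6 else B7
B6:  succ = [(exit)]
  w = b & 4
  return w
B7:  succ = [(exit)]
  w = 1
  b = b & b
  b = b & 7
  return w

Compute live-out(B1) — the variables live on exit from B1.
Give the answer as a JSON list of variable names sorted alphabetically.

def/use:
  B0: def={b,u} ue=∅
  B1: def={b,q,u} ue=∅
  B2: def={w} ue=∅
  B3: def={b,u} ue=∅
  B4: def={v} ue={u}
  B5: def={q,v} ue=∅
  B6: def={w} ue={b}
  B7: def={b,w} ue={b}

Live sets:
  B0: in=∅ out={b}
  B1: in=∅ out={b,u}
  B2: in={b} out={b}
  B3: in=∅ out=∅
  B4: in={b,u} out={b}
  B5: in={b} out={b}
  B6: in={b} out=∅
  B7: in={b} out=∅

live-out(B1) = ["b", "u"]

Answer: ["b", "u"]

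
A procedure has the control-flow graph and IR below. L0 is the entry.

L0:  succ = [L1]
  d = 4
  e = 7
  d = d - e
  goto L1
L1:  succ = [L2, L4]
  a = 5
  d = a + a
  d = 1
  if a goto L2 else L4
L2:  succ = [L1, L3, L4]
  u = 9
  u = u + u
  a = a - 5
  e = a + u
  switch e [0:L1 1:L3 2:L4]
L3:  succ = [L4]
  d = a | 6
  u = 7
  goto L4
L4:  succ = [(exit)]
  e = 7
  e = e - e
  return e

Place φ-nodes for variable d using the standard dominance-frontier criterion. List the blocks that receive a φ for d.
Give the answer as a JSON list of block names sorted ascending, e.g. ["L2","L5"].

idom tree: L1←L0 L2←L1 L3←L2 L4←L1
Join-block Dom:
  L1: preds {L0,L2}: {L0} ∩ {L0,L1,L2} = {L0}; idom=L0
  L4: preds {L1,L2,L3}: {L0,L1} ∩ {L0,L1,L2} ∩ {L0,L1,L2,L3} = {L0,L1}; idom=L1

DF derivation:
  join L1 pred L0: · stop@L0
  join L1 pred L2: L2→L1 stop@L0
  join L4 pred L1: · stop@L1
  join L4 pred L2: L2 stop@L1
  join L4 pred L3: L3→L2 stop@L1
  L0: DF=∅
  L1: DF={L1}
  L2: DF={L1,L4}
  L3: DF={L4}
  L4: DF=∅

φ for d: defs {L0,L1,L3}
  DF⁺ = {L1,L4}

Answer: ["L1", "L4"]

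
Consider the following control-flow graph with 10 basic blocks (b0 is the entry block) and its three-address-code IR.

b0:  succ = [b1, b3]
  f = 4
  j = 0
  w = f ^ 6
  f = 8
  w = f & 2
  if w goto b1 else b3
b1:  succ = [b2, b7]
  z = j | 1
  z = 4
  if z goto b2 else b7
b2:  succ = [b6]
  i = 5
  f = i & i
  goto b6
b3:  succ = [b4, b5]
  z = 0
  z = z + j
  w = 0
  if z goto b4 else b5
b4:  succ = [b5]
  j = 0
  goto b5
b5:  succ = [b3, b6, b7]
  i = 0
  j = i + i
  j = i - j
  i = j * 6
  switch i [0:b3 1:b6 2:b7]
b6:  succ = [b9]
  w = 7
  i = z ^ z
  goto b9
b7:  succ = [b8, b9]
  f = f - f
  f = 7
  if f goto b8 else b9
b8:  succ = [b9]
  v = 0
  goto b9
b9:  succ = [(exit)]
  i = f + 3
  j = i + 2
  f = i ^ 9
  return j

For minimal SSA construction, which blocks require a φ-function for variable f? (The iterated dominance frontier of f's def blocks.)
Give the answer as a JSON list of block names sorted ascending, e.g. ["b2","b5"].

idom tree: b1←b0 b2←b1 b3←b0 b4←b3 b5←b3 b6←b0 b7←b0 b8←b7 b9←b0
Dom at joins:
  b3: preds {b0,b5}: {b0} ∩ {b0,b3,b5} = {b0}; idom=b0
  b5: preds {b3,b4}: {b0,b3} ∩ {b0,b3,b4} = {b0,b3}; idom=b3
  b6: preds {b2,b5}: {b0,b1,b2} ∩ {b0,b3,b5} = {b0}; idom=b0
  b7: preds {b1,b5}: {b0,b1} ∩ {b0,b3,b5} = {b0}; idom=b0
  b9: preds {b6,b7,b8}: {b0,b6} ∩ {b0,b7} ∩ {b0,b7,b8} = {b0}; idom=b0

DF derivation:
  join b3 pred b0: · stop@b0
  join b3 pred b5: b5→b3 stop@b0
  join b5 pred b3: · stop@b3
  join b5 pred b4: b4 stop@b3
  join b6 pred b2: b2→b1 stop@b0
  join b6 pred b5: b5→b3 stop@b0
  join b7 pred b1: b1 stop@b0
  join b7 pred b5: b5→b3 stop@b0
  join b9 pred b6: b6 stop@b0
  join b9 pred b7: b7 stop@b0
  join b9 pred b8: b8→b7 stop@b0
  b0 → ∅
  b1 → {b6,b7}
  b2 → {b6}
  b3 → {b3,b6,b7}
  b4 → {b5}
  b5 → {b3,b6,b7}
  b6 → {b9}
  b7 → {b9}
  b8 → {b9}
  b9 → ∅

φ for f: defs {b0,b2,b7,b9}
  DF⁺ = {b6,b9}

Answer: ["b6", "b9"]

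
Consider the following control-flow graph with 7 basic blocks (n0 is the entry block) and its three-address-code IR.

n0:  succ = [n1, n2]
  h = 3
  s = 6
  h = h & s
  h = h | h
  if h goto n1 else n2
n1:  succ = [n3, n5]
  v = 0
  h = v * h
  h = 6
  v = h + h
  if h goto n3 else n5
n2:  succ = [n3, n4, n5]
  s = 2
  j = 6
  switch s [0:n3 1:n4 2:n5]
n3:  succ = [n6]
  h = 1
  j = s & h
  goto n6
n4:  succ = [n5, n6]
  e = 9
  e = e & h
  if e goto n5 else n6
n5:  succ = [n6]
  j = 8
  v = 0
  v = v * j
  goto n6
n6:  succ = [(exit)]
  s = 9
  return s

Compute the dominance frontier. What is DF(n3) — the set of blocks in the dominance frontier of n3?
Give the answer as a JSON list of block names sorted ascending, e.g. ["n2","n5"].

Answer: ["n6"]

Analysis:
idom tree: n1←n0 n2←n0 n3←n0 n4←n2 n5←n0 n6←n0
Dom at joins:
  n3: preds {n1,n2}: {n0,n1} ∩ {n0,n2} = {n0}; idom=n0
  n5: preds {n1,n2,n4}: {n0,n1} ∩ {n0,n2} ∩ {n0,n2,n4} = {n0}; idom=n0
  n6: preds {n3,n4,n5}: {n0,n3} ∩ {n0,n2,n4} ∩ {n0,n5} = {n0}; idom=n0

DF walk-up:
  join n3 pred n1: n1 stop@n0
  join n3 pred n2: n2 stop@n0
  join n5 pred n1: n1 stop@n0
  join n5 pred n2: n2 stop@n0
  join n5 pred n4: n4→n2 stop@n0
  join n6 pred n3: n3 stop@n0
  join n6 pred n4: n4→n2 stop@n0
  join n6 pred n5: n5 stop@n0
  DF(n0)=∅
  DF(n1)={n3,n5}
  DF(n2)={n3,n5,n6}
  DF(n3)={n6}
  DF(n4)={n5,n6}
  DF(n5)={n6}
  DF(n6)=∅

DF(n3) = ["n6"]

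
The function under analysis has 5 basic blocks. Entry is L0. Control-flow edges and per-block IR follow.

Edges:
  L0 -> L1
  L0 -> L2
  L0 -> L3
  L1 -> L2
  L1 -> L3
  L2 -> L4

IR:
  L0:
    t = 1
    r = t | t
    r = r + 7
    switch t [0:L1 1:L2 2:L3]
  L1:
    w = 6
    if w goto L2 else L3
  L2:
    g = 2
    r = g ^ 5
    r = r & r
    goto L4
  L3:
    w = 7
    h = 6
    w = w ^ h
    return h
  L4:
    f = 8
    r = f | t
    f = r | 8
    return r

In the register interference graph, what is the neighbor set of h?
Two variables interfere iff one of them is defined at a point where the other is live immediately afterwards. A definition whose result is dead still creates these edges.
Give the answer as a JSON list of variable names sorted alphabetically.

Per-block:
  L0: def={r,t} ue=∅
  L1: def={w} ue=∅
  L2: def={g,r} ue=∅
  L3: def={h,w} ue=∅
  L4: def={f,r} ue={t}

Live sets:
  live L0: ∅→{t}
  live L1: {t}→{t}
  live L2: {t}→{t}
  live L3: ∅→∅
  live L4: {t}→∅

Conflict graph:
  f — {r,t}
  g — {t}
  h — {w}
  r — {f,t}
  t — {f,g,r,w}
  w — {h,t}

N(h) = ["w"]

Answer: ["w"]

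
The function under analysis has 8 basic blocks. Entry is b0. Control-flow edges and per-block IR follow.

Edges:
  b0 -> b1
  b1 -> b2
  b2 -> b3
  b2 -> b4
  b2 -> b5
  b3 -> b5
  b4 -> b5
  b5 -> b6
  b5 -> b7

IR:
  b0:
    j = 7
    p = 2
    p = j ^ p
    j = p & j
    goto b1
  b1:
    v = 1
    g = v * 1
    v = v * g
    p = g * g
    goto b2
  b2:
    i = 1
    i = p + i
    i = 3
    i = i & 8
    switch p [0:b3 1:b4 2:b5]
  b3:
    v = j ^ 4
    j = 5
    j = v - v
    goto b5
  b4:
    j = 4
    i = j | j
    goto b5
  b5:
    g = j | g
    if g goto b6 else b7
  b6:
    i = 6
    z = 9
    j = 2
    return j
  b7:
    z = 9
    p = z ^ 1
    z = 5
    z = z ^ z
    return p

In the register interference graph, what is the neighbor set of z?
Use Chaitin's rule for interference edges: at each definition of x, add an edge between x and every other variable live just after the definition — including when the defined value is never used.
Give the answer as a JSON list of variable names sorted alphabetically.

def/use:
  b0 def {j,p} use ∅
  b1 def {g,p,v} use ∅
  b2 def {i} use {p}
  b3 def {j,v} use {j}
  b4 def {i,j} use ∅
  b5 def {g} use {g,j}
  b6 def {i,j,z} use ∅
  b7 def {p,z} use ∅

Liveness:
  live b0: ∅→{j}
  live b1: {j}→{g,j,p}
  live b2: {g,j,p}→{g,j}
  live b3: {g,j}→{g,j}
  live b4: {g}→{g,j}
  live b5: {g,j}→∅
  live b6: ∅→∅
  live b7: ∅→∅

Conflict graph:
  g↔{i,j,p,v}
  i↔{g,j,p}
  j↔{g,i,p,v}
  p↔{g,i,j,z}
  v↔{g,j}
  z↔{p}

N(z) = ["p"]

Answer: ["p"]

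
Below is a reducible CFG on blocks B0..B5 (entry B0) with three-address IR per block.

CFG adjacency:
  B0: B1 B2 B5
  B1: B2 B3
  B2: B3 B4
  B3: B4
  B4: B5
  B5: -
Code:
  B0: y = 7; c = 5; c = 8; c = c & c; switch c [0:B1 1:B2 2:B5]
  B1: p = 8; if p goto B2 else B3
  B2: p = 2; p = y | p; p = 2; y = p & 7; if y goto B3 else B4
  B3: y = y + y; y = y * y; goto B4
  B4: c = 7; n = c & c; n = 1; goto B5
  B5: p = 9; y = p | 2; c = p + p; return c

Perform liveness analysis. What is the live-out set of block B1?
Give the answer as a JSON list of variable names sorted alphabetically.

Answer: ["y"]

Analysis:
Block summaries:
  B0 def {c,y} use ∅
  B1 def {p} use ∅
  B2 def {p,y} use {y}
  B3 def {y} use {y}
  B4 def {c,n} use ∅
  B5 def {c,p,y} use ∅

Backward fixpoint:
  B0 li=∅ lo={y}
  B1 li={y} lo={y}
  B2 li={y} lo={y}
  B3 li={y} lo=∅
  B4 li=∅ lo=∅
  B5 li=∅ lo=∅

live-out(B1) = ["y"]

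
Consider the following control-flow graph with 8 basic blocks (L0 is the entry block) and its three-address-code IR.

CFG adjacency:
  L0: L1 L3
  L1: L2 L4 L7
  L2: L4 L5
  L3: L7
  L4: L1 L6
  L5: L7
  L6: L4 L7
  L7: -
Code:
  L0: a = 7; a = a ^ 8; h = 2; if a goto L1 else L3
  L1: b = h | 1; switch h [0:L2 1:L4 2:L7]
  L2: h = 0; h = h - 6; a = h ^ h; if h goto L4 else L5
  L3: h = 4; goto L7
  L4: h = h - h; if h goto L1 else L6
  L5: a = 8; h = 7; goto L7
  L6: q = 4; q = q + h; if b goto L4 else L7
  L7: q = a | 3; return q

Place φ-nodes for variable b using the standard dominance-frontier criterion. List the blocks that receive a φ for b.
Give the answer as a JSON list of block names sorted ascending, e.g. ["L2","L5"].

idom tree: L1←L0 L2←L1 L3←L0 L4←L1 L5←L2 L6←L4 L7←L0
Dom∩ at merges:
  L1: preds {L0,L4}: {L0} ∩ {L0,L1,L4} = {L0}; idom=L0
  L4: preds {L1,L2,L6}: {L0,L1} ∩ {L0,L1,L2} ∩ {L0,L1,L4,L6} = {L0,L1}; idom=L1
  L7: preds {L1,L3,L5,L6}: {L0,L1} ∩ {L0,L3} ∩ {L0,L1,L2,L5} ∩ {L0,L1,L4,L6} = {L0}; idom=L0

DF derivation:
  L1←L0: walk · to L0
  L1←L4: walk L4→L1 to L0
  L4←L1: walk · to L1
  L4←L2: walk L2 to L1
  L4←L6: walk L6→L4 to L1
  L7←L1: walk L1 to L0
  L7←L3: walk L3 to L0
  L7←L5: walk L5→L2→L1 to L0
  L7←L6: walk L6→L4→L1 to L0
  L0: DF=∅
  L1: DF={L1,L7}
  L2: DF={L4,L7}
  L3: DF={L7}
  L4: DF={L1,L4,L7}
  L5: DF={L7}
  L6: DF={L4,L7}
  L7: DF=∅

φ for b: defs {L1}
  DF⁺ = {L1,L7}

Answer: ["L1", "L7"]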